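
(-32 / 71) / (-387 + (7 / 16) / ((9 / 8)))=576 / 494089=0.00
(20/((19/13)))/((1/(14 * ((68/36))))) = 361.87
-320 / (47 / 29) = -9280 / 47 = -197.45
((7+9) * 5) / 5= 16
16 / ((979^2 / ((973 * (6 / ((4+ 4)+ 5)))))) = 93408 / 12459733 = 0.01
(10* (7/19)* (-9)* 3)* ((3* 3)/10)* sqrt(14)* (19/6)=-567* sqrt(14)/2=-1060.76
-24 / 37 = -0.65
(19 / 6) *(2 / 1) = 19 / 3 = 6.33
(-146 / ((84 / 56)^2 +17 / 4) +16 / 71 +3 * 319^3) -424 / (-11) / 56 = 97385255.45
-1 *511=-511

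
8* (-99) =-792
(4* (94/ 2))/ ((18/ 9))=94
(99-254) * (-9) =1395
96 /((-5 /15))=-288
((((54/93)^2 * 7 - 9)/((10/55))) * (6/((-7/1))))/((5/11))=68.87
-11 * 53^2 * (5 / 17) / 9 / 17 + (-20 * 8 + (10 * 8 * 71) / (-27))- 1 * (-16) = -3228637 / 7803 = -413.77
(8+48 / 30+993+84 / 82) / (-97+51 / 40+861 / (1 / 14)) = 0.08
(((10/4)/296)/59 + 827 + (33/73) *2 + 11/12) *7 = 44378904493/7649232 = 5801.75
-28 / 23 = -1.22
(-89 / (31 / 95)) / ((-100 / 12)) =5073 / 155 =32.73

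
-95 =-95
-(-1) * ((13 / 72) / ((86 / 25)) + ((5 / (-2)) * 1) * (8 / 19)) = -1.00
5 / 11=0.45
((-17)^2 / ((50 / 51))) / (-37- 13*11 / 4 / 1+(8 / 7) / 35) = -1444422 / 356315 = -4.05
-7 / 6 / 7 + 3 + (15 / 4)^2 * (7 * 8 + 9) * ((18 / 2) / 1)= 395011 / 48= 8229.40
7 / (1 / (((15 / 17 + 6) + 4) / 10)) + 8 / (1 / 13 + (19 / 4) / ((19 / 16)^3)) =4817803 / 464882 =10.36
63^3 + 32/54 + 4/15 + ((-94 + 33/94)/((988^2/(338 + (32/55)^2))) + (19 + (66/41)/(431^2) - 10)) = 7136380585161164237333743/28539035211486056400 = 250056.83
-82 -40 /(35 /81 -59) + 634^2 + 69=401943.68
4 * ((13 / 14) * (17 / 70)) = 221 / 245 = 0.90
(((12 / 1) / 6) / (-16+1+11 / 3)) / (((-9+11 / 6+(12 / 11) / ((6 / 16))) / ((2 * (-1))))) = -396 / 4777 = -0.08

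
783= 783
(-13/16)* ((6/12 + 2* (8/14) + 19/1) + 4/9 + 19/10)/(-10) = 94133/50400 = 1.87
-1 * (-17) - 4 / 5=81 / 5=16.20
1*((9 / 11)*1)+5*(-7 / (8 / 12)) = -1137 / 22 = -51.68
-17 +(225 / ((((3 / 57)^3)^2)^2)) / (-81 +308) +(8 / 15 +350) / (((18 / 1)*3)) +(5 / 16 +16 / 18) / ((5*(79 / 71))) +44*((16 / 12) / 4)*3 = 254934039007882473287561 / 116205840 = 2193814347092043.51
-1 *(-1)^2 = -1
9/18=1/2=0.50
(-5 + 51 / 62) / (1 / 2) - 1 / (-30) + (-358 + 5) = -336029 / 930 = -361.32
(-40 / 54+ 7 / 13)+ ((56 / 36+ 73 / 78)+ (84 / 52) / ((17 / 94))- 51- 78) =-1405571 / 11934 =-117.78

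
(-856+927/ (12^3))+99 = -145241/ 192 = -756.46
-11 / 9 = -1.22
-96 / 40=-12 / 5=-2.40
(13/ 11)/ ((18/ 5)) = 65/ 198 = 0.33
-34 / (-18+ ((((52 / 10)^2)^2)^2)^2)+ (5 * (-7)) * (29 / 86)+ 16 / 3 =-2140676232232389599181541 / 330913401980706804216462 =-6.47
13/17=0.76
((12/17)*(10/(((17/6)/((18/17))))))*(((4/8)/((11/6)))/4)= 0.18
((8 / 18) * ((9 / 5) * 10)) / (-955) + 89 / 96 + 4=450947 / 91680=4.92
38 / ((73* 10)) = 19 / 365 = 0.05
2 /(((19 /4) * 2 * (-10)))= -2 /95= -0.02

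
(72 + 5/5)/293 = 73/293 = 0.25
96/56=12/7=1.71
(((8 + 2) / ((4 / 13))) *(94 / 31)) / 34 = 3055 / 1054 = 2.90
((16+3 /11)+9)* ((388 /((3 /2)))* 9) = 647184 /11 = 58834.91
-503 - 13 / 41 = -20636 / 41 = -503.32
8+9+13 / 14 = 251 / 14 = 17.93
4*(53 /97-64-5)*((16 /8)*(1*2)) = -106240 /97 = -1095.26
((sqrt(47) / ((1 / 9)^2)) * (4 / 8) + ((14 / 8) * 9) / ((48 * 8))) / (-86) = -81 * sqrt(47) / 172-21 / 44032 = -3.23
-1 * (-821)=821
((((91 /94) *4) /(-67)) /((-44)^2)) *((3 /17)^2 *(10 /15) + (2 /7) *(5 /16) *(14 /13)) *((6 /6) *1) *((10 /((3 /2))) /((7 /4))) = -0.00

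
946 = 946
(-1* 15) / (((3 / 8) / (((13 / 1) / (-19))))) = 520 / 19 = 27.37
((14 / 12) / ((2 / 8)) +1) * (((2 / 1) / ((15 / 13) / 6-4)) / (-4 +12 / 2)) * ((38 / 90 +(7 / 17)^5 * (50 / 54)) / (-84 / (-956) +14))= -39689642072 / 867332594205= -0.05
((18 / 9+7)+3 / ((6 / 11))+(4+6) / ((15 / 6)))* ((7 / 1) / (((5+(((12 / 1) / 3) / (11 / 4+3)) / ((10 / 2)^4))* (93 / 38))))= 10.58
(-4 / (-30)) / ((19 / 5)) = 2 / 57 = 0.04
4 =4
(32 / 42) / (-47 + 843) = 4 / 4179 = 0.00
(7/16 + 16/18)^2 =36481/20736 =1.76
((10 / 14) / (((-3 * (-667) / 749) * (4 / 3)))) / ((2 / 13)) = 6955 / 5336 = 1.30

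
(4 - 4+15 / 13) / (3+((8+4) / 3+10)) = 15 / 221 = 0.07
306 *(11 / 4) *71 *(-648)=-38715732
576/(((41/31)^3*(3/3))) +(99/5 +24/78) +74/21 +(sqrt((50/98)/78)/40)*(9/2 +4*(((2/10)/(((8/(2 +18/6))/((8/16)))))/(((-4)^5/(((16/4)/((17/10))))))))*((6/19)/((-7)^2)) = 39163*sqrt(78)/5899292672 +25646060537/94077165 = 272.61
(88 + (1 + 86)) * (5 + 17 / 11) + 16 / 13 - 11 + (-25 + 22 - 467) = 95193 / 143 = 665.69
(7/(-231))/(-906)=1/29898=0.00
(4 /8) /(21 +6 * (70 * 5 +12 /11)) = 11 /46806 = 0.00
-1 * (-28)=28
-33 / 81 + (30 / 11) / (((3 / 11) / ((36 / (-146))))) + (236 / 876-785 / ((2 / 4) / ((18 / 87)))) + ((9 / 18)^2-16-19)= -82807693 / 228636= -362.18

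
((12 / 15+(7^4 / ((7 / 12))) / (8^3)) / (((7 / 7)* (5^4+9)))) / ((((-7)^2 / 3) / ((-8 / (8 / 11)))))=-186681 / 19882240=-0.01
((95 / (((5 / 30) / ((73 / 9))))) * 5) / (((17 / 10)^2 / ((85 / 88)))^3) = 67724609375 / 78470436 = 863.06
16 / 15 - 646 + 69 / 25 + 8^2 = -43363 / 75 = -578.17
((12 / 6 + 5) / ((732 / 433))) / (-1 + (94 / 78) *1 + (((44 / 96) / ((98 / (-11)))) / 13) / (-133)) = 1027157404 / 50892117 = 20.18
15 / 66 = 5 / 22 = 0.23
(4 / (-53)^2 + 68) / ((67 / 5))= 955080 / 188203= 5.07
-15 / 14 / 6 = -5 / 28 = -0.18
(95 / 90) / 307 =19 / 5526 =0.00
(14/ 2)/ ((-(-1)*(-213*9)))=-7/ 1917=-0.00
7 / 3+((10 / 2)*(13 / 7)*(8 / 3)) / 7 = 863 / 147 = 5.87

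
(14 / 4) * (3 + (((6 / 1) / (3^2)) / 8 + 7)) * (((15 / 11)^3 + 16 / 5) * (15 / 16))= 267197 / 1408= 189.77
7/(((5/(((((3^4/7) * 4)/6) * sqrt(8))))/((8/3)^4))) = 16384 * sqrt(2)/15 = 1544.70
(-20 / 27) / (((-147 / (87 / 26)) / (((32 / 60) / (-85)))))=-464 / 4385745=-0.00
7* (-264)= -1848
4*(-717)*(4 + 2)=-17208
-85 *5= -425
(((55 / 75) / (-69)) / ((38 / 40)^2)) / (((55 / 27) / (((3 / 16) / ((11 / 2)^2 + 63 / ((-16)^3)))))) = -36864 / 1028251823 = -0.00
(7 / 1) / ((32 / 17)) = 119 / 32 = 3.72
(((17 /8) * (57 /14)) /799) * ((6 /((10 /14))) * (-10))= -171 /188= -0.91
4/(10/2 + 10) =4/15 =0.27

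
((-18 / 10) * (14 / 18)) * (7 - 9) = 14 / 5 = 2.80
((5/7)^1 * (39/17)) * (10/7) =2.34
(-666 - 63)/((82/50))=-18225/41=-444.51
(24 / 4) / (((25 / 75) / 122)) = 2196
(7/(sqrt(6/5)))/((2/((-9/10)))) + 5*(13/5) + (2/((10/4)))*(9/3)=77/5 - 21*sqrt(30)/40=12.52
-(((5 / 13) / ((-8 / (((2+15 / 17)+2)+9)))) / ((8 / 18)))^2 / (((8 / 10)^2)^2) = -4405640625 / 800210944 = -5.51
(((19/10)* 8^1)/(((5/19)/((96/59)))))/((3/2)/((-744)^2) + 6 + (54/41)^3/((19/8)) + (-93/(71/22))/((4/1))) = -4756161117355720704/12259155081637225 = -387.97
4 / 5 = 0.80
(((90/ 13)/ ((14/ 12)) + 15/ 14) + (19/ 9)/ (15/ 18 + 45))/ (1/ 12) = 2117582/ 25025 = 84.62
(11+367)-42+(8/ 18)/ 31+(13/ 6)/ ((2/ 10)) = 193541/ 558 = 346.85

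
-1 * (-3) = 3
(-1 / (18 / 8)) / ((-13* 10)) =2 / 585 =0.00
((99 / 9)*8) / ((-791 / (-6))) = 528 / 791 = 0.67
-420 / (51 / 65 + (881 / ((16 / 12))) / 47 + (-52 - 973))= 5132400 / 12344117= 0.42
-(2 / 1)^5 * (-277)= 8864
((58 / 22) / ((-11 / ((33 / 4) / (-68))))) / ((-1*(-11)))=87 / 32912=0.00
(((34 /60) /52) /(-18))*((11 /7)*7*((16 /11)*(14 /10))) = -119 /8775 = -0.01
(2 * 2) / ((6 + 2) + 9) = 0.24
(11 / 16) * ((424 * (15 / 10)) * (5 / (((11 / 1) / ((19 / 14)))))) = 15105 / 56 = 269.73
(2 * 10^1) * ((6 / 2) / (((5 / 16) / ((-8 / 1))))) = -1536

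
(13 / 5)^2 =169 / 25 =6.76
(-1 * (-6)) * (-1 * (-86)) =516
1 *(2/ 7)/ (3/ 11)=22/ 21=1.05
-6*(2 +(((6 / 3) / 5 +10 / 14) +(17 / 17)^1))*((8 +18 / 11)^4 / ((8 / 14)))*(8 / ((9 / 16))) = -387832922112 / 73205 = -5297902.08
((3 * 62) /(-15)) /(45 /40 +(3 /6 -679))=0.02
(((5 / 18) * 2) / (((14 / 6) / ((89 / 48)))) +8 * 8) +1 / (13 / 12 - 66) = 50589407 / 785232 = 64.43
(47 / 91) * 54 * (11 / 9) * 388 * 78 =7221456 / 7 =1031636.57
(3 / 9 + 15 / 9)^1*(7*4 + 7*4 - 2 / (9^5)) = 6613484 / 59049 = 112.00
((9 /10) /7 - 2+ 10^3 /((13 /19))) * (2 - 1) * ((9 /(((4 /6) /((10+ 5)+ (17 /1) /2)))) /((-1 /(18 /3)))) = -5056826679 /1820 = -2778476.20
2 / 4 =1 / 2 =0.50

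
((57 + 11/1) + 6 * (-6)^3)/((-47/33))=862.21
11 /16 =0.69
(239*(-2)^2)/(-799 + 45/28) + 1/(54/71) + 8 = 8.12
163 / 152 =1.07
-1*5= -5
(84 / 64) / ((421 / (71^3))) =7516131 / 6736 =1115.82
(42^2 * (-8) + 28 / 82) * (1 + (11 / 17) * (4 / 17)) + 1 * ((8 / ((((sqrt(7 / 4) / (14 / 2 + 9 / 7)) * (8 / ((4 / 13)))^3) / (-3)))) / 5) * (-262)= -16259.70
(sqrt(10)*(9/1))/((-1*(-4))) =9*sqrt(10)/4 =7.12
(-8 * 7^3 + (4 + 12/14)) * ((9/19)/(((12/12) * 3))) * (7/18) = -168.19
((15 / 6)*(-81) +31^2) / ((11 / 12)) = 9102 / 11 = 827.45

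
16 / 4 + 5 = 9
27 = 27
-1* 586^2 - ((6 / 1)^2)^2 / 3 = -343828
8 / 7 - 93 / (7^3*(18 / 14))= 137 / 147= 0.93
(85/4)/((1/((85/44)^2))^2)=295.95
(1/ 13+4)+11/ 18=1097/ 234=4.69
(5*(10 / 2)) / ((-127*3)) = -25 / 381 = -0.07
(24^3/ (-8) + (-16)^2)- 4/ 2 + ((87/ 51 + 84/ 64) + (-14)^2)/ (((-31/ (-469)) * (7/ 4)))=519719/ 2108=246.55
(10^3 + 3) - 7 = 996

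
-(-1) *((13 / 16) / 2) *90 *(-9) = -5265 / 16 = -329.06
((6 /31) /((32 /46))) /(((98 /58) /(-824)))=-206103 /1519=-135.68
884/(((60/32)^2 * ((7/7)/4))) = 226304/225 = 1005.80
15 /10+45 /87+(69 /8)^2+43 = 221621 /1856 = 119.41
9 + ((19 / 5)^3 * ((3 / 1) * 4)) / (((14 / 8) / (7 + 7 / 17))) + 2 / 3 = 17840153 / 6375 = 2798.46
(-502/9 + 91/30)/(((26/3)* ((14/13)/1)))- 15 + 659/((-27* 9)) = -1589627/68040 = -23.36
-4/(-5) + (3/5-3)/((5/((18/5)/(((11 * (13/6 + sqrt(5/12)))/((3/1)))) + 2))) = -42212/105875 + 1944 * sqrt(15)/105875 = -0.33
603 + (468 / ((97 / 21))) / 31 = 1823049 / 3007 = 606.27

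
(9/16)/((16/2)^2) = 9/1024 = 0.01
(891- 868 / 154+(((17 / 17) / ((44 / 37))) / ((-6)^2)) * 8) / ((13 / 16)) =1402712 / 1287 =1089.91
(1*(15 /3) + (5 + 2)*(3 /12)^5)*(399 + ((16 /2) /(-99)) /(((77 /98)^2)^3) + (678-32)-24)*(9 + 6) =1529618045274895 /19954863104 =76653.90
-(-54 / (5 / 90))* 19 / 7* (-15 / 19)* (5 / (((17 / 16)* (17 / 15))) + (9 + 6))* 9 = -726302700 / 2023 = -359022.59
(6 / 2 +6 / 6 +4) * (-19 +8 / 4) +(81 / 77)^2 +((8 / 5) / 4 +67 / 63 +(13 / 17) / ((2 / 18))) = -126.55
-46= -46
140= 140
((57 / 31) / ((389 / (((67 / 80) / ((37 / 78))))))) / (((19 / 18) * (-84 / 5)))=-23517 / 49972496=-0.00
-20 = -20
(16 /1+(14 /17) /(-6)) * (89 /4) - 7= 70573 /204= 345.95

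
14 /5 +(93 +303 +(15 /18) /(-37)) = 442643 /1110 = 398.78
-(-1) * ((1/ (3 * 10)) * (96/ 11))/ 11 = 16/ 605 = 0.03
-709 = -709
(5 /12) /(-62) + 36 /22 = 1.63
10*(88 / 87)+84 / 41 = 43388 / 3567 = 12.16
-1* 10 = -10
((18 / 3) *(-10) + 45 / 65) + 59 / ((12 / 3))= -2317 / 52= -44.56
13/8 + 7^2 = 405/8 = 50.62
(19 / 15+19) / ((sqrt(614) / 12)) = 608 * sqrt(614) / 1535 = 9.81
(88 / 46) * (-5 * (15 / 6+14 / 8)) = -40.65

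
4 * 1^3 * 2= 8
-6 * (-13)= 78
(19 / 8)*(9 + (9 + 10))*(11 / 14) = 209 / 4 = 52.25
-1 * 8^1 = -8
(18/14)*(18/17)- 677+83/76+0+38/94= -286556317/425068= -674.14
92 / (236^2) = 23 / 13924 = 0.00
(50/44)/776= 0.00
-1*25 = -25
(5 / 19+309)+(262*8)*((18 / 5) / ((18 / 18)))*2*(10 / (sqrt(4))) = 1439540 / 19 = 75765.26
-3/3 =-1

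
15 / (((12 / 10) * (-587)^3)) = -0.00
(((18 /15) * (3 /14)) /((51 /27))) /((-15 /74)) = -1998 /2975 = -0.67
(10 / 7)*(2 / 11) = 20 / 77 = 0.26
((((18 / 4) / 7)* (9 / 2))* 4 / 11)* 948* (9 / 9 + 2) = 230364 / 77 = 2991.74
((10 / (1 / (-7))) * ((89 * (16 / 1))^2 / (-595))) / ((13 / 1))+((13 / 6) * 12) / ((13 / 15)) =4062182 / 221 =18380.91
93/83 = 1.12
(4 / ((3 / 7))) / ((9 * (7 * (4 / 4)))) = 4 / 27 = 0.15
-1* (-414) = 414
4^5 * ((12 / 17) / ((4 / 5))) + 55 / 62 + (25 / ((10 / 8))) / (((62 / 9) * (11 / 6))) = 10504165 / 11594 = 906.00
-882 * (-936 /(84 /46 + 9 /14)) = 88609248 /265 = 334374.52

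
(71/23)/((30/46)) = 71/15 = 4.73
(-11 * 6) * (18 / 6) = -198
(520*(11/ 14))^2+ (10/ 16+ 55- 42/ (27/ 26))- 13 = 588938893/ 3528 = 166932.79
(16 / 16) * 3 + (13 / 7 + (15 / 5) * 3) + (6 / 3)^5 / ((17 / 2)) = 2097 / 119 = 17.62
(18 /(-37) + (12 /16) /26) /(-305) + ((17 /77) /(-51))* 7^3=-57450247 /38730120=-1.48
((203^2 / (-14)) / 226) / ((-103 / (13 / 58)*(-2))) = -2639 / 186224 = -0.01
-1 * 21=-21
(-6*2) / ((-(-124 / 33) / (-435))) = 43065 / 31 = 1389.19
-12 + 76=64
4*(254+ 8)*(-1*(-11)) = 11528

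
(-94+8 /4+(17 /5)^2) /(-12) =6.70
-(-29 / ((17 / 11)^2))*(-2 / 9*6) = -16.19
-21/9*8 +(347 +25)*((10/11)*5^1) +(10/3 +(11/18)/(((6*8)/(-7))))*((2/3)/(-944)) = 22504445839/13457664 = 1672.24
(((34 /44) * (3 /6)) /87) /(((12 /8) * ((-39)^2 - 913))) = 17 /3491136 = 0.00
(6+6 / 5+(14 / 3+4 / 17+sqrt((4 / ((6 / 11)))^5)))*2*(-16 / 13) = -15488*sqrt(66) / 351-98752 / 3315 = -388.27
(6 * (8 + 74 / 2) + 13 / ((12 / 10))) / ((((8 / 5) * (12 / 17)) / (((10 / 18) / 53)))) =716125 / 274752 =2.61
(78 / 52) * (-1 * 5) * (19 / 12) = -95 / 8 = -11.88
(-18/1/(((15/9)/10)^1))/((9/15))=-180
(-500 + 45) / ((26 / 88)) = -1540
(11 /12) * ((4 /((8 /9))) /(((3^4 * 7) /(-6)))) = -11 /252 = -0.04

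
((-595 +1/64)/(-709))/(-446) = -38079/20237696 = -0.00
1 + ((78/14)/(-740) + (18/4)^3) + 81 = 1793497/10360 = 173.12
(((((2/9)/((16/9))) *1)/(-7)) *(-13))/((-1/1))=-13/56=-0.23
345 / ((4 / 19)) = 6555 / 4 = 1638.75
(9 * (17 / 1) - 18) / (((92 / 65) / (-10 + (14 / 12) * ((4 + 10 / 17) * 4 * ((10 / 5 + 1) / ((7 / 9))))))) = 6923.50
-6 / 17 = -0.35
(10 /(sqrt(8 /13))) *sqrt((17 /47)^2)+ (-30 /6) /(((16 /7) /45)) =-1575 /16+ 85 *sqrt(26) /94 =-93.83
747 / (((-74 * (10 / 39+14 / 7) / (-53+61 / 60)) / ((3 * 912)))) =5179352139 / 8140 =636284.05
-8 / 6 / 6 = -2 / 9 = -0.22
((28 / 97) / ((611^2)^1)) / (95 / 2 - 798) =-56 / 54354417637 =-0.00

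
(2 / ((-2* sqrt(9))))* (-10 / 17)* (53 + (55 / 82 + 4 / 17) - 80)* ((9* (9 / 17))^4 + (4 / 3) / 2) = -7839249303125 / 2968920987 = -2640.44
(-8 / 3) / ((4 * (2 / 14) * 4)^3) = -343 / 1536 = -0.22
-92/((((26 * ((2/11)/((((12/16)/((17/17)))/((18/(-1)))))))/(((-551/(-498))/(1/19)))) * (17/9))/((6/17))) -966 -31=-2479218085/2494648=-993.81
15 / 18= 5 / 6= 0.83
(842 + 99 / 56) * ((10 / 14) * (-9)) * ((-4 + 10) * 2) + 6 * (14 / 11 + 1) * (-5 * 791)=-128306235 / 1078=-119022.48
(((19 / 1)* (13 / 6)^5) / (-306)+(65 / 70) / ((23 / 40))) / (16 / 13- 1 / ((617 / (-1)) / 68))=-4147873477267 / 4120542026496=-1.01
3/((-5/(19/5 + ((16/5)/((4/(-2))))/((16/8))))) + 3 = 1.20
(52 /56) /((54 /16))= 52 /189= 0.28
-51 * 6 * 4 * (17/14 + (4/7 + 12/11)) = -271116/77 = -3520.99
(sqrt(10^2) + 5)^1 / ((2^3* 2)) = 15 / 16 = 0.94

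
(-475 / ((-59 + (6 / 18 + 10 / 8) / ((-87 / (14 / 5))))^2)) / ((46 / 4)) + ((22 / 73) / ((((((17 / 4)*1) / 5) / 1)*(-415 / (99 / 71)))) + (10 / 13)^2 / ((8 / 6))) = 290859658327540829649 / 675239238041635171099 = 0.43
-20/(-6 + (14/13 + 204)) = -65/647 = -0.10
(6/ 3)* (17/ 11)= 34/ 11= 3.09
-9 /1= -9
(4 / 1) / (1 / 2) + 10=18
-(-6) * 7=42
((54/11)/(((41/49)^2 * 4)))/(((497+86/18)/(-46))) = -13419189/83505356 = -0.16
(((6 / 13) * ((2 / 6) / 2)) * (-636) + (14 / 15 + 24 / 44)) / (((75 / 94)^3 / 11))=-84526872512 / 82265625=-1027.49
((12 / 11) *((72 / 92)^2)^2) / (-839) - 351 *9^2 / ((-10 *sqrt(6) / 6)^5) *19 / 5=-1259712 / 2582652589 + 4861701 *sqrt(6) / 125000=95.27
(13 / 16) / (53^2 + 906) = 13 / 59440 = 0.00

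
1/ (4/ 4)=1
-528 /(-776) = 66 /97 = 0.68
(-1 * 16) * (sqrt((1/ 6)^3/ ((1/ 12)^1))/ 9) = -8 * sqrt(2)/ 27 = -0.42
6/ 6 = 1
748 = 748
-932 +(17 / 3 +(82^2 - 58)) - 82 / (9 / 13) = 50591 / 9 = 5621.22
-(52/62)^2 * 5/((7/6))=-20280/6727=-3.01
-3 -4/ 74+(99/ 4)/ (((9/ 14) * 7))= 181/ 74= 2.45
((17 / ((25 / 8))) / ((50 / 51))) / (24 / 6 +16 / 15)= 2601 / 2375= 1.10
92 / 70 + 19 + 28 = 1691 / 35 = 48.31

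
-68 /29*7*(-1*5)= 2380 /29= 82.07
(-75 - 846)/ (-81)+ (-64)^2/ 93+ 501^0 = 56.41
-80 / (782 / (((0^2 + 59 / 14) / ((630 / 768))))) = -30208 / 57477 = -0.53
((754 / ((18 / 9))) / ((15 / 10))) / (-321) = -754 / 963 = -0.78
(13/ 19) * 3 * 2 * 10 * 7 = 5460/ 19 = 287.37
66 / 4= 33 / 2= 16.50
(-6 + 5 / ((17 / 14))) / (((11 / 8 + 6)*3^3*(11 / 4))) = -1024 / 297891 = -0.00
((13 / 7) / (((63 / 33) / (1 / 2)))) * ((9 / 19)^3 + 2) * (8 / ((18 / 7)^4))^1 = 101230129 / 540022788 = 0.19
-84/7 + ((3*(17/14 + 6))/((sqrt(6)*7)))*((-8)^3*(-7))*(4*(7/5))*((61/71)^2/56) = -12 + 24052544*sqrt(6)/176435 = 321.93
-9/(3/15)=-45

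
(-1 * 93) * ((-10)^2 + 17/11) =-103881/11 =-9443.73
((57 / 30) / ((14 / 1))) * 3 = 57 / 140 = 0.41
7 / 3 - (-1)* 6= 25 / 3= 8.33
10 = 10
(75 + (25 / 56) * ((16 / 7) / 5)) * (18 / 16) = 33165 / 392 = 84.60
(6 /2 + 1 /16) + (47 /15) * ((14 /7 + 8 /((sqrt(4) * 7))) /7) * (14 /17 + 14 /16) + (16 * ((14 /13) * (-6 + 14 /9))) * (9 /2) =-42028629 /123760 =-339.60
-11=-11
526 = 526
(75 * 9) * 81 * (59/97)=3225825/97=33255.93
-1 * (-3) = 3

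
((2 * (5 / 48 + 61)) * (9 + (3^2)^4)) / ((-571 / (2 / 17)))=-3211635 / 19414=-165.43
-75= -75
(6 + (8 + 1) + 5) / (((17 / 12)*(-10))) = -24 / 17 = -1.41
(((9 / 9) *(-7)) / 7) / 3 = -1 / 3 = -0.33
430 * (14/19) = 6020/19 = 316.84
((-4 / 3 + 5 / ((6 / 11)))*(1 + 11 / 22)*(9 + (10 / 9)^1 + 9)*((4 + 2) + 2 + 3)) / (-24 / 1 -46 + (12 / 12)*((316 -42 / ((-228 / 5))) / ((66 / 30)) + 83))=9292558 / 590841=15.73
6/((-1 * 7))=-6/7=-0.86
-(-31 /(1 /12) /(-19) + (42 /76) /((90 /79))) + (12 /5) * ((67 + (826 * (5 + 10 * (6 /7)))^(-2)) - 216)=-711882166039 /1884961500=-377.66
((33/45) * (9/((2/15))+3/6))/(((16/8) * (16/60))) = 187/2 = 93.50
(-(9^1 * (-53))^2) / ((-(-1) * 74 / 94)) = -10693863 / 37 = -289023.32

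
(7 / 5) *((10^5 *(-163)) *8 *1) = -182560000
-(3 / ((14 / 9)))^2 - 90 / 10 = -2493 / 196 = -12.72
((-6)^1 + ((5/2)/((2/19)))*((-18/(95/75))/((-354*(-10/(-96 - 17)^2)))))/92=-577437/43424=-13.30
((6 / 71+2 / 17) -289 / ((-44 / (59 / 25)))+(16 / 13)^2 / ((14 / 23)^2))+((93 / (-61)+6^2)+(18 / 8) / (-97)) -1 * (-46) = 1630351644360641 / 16263885863225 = 100.24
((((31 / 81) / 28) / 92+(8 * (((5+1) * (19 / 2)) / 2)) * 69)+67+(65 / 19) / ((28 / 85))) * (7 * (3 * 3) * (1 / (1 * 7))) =62675739625 / 440496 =142284.47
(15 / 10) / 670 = 3 / 1340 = 0.00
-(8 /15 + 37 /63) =-353 /315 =-1.12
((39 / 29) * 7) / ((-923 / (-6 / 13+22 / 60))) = 259 / 267670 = 0.00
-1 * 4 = -4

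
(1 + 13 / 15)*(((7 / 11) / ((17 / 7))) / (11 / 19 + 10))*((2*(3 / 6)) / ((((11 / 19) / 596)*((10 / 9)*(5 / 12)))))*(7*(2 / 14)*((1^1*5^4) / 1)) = 8855820960 / 137819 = 64256.89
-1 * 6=-6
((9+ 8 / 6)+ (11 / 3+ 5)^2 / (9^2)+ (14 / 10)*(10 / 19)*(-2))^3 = 937.44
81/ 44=1.84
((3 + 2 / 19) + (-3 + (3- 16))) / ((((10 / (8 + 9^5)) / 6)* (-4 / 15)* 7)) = 18602955 / 76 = 244775.72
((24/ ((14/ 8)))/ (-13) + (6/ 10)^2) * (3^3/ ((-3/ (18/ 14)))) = 128061/ 15925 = 8.04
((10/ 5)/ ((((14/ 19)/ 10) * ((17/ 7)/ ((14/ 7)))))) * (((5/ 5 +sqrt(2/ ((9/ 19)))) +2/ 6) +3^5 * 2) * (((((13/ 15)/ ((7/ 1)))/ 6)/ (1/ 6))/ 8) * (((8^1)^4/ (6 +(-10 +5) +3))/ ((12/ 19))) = 600704 * sqrt(38)/ 3213 +51660544/ 189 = 274488.71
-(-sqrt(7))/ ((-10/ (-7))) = 7 * sqrt(7)/ 10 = 1.85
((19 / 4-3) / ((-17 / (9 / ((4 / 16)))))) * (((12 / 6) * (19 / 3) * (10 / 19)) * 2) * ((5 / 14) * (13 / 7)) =-3900 / 119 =-32.77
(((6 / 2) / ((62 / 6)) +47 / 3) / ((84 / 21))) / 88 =371 / 8184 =0.05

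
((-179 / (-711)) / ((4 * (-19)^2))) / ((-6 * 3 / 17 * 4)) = -3043 / 73921248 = -0.00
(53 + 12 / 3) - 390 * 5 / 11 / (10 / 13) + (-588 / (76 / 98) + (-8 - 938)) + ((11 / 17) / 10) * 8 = -33347524 / 17765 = -1877.15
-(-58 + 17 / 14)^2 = -632025 / 196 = -3224.62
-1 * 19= -19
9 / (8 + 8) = 9 / 16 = 0.56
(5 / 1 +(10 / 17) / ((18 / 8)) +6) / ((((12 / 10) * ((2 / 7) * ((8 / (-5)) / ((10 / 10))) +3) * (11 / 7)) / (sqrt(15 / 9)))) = 2110675 * sqrt(15) / 2696166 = 3.03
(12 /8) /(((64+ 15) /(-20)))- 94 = -7456 /79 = -94.38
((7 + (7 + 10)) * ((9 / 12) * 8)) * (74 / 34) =5328 / 17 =313.41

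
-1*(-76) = 76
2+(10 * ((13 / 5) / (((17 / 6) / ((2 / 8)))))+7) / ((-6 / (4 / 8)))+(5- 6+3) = 329 / 102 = 3.23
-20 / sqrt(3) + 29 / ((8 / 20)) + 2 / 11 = 1599 / 22 - 20*sqrt(3) / 3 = 61.13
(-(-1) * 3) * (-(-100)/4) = 75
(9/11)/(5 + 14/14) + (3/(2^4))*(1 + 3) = 39/44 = 0.89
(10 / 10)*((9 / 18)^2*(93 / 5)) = 93 / 20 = 4.65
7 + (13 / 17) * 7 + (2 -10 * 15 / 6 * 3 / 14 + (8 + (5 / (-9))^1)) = 35215 / 2142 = 16.44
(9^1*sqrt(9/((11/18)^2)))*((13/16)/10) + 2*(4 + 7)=25.59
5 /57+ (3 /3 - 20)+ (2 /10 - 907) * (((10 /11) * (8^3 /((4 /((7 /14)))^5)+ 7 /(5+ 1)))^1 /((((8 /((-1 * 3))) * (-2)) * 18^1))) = -27991459 /963072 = -29.06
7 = 7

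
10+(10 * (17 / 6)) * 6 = 180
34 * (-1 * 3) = -102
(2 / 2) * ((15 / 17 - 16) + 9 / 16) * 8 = -3959 / 34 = -116.44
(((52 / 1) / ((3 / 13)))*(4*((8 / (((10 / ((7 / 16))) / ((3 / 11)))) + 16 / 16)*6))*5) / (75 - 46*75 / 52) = 8471632 / 2475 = 3422.88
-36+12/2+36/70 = -1032/35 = -29.49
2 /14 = 0.14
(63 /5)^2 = 3969 /25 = 158.76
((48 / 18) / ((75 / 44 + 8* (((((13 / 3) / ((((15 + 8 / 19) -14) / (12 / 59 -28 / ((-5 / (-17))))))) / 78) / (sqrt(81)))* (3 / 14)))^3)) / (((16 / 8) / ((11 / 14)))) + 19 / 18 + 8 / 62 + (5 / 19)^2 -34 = -1839208574981809870745239217083 / 58038399008674571651676877674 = -31.69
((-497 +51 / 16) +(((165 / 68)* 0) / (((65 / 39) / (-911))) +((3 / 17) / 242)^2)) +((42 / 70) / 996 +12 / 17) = -13854056761939 / 28095493360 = -493.11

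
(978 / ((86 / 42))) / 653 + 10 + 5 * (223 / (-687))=9.11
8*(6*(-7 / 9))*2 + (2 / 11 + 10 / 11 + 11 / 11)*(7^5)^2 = 19490789717 / 33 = 590629991.42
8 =8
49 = 49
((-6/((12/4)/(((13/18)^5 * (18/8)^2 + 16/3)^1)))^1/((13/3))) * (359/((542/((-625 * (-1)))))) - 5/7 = -1209.80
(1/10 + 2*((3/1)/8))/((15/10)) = 17/30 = 0.57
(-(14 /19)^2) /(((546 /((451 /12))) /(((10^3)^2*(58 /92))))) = -22888250000 /971451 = -23560.89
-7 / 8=-0.88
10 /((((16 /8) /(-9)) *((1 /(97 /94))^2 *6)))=-141135 /17672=-7.99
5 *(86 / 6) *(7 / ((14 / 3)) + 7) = 3655 / 6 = 609.17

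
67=67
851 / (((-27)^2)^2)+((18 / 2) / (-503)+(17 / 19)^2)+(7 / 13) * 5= 4361386957828 / 1254508464339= 3.48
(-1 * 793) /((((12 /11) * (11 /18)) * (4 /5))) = -1486.88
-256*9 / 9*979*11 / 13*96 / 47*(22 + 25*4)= -32288391168 / 611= -52845157.39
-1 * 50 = -50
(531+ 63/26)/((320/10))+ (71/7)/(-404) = 9790615/588224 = 16.64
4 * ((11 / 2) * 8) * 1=176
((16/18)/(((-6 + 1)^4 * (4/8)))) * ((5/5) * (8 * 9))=128/625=0.20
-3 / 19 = -0.16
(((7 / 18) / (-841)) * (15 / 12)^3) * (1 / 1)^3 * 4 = -875 / 242208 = -0.00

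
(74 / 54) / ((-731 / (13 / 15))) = -481 / 296055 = -0.00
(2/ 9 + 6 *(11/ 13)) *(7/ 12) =1085/ 351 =3.09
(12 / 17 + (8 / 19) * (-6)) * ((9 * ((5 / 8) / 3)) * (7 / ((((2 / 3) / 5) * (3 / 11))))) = -848925 / 1292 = -657.06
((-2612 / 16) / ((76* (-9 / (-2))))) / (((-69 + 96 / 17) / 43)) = 477343 / 1473336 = 0.32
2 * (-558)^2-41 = 622687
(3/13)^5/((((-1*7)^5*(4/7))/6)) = -729/1782948986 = -0.00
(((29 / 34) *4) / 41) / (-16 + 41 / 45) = -2610 / 473263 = -0.01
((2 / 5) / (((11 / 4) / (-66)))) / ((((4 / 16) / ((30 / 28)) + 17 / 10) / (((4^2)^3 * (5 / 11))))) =-2949120 / 319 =-9244.89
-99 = -99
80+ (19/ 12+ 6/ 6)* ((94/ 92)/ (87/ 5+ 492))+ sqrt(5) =sqrt(5)+ 112482805/ 1405944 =82.24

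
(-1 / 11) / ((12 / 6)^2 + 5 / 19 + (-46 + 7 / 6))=114 / 50875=0.00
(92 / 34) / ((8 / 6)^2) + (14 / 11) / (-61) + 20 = 1962113 / 91256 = 21.50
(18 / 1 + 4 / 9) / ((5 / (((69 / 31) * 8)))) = 30544 / 465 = 65.69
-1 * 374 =-374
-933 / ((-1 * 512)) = 933 / 512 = 1.82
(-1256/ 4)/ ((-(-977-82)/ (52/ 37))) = -16328/ 39183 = -0.42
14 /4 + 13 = 33 /2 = 16.50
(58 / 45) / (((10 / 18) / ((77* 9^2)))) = 361746 / 25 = 14469.84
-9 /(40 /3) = -27 /40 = -0.68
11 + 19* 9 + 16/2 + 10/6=575/3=191.67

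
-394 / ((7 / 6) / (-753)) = 1780092 / 7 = 254298.86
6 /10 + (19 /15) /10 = 109 /150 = 0.73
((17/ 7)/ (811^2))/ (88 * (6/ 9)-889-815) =-51/ 22725575992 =-0.00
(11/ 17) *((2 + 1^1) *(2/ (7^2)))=66/ 833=0.08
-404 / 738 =-202 / 369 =-0.55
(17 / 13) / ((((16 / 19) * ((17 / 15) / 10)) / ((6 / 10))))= 855 / 104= 8.22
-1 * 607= -607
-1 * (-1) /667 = 1 /667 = 0.00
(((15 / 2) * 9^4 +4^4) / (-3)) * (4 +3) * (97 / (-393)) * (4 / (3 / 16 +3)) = 2149485856 / 60129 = 35747.91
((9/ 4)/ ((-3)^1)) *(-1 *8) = 6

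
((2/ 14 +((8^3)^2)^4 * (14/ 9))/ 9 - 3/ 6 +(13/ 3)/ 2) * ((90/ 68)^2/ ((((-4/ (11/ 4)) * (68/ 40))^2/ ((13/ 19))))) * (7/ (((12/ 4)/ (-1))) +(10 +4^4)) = 42185426132332134196882.83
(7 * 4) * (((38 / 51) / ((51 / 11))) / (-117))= -11704 / 304317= -0.04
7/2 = 3.50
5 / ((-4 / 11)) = -55 / 4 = -13.75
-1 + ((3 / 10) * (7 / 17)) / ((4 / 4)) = -149 / 170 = -0.88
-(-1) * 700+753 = 1453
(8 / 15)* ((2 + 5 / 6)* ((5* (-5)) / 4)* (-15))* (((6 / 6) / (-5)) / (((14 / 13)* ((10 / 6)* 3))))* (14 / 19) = -221 / 57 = -3.88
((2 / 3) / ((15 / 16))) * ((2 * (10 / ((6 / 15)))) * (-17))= -5440 / 9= -604.44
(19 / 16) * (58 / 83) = 551 / 664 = 0.83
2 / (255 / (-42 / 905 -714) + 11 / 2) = 0.39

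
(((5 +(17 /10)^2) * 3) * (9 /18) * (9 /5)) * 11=234333 /1000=234.33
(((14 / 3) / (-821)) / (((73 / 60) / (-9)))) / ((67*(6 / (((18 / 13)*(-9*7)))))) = -0.01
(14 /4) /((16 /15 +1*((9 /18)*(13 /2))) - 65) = -0.06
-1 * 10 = -10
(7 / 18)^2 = 49 / 324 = 0.15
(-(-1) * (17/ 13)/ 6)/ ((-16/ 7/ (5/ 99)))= -595/ 123552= -0.00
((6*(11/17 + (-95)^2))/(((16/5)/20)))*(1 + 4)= 28769250/17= 1692308.82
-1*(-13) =13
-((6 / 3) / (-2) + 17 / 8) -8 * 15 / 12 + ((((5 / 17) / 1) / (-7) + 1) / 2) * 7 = -1057 / 136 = -7.77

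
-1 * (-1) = 1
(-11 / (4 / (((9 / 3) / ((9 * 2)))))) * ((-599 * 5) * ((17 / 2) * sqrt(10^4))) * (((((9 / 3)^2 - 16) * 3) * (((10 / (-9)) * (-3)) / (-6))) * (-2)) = -490056875 / 18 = -27225381.94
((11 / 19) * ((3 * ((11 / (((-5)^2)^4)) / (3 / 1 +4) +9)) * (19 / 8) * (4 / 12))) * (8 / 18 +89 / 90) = 5820119789 / 328125000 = 17.74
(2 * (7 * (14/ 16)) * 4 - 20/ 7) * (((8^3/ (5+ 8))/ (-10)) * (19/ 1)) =-1571072/ 455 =-3452.91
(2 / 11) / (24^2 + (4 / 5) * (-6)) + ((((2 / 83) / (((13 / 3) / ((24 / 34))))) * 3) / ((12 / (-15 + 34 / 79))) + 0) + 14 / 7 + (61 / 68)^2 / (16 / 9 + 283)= 1.99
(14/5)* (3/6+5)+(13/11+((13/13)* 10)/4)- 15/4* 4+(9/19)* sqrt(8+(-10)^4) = 449/110+54* sqrt(278)/19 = 51.47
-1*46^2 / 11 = -2116 / 11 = -192.36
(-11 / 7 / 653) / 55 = -1 / 22855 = -0.00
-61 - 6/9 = -185/3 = -61.67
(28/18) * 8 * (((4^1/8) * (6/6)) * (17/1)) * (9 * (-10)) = -9520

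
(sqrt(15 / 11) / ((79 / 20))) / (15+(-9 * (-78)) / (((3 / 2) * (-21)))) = -0.04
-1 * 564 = -564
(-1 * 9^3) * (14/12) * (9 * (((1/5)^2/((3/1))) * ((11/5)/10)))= -56133/2500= -22.45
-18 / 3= -6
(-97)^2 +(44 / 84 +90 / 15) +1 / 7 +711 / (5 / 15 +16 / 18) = 329914 / 33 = 9997.39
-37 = -37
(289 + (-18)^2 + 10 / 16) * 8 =4909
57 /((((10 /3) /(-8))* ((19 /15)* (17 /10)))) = -1080 /17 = -63.53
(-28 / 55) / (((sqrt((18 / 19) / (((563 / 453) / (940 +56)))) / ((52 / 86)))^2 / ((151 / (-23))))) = 25309102 / 15724996155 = 0.00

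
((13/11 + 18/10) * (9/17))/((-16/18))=-3321/1870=-1.78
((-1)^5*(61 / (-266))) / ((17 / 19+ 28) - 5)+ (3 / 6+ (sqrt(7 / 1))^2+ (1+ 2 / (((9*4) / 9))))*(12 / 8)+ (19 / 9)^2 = 9249743 / 514836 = 17.97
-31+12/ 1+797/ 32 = 189/ 32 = 5.91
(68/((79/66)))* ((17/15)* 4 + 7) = 655.21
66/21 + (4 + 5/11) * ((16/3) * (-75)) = -136958/77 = -1778.68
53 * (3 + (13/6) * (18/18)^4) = 1643/6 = 273.83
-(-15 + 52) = -37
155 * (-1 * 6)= -930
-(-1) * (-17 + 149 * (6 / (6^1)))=132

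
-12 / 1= -12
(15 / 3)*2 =10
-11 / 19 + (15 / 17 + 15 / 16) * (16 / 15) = 440 / 323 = 1.36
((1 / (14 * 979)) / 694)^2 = 1 / 90477459137296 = 0.00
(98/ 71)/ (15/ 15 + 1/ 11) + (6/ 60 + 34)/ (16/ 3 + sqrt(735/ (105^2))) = 4174687/ 544002-1023 * sqrt(15)/ 12770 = 7.36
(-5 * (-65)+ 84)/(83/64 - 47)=-26176/2925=-8.95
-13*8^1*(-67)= 6968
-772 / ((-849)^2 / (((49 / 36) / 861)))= -0.00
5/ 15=1/ 3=0.33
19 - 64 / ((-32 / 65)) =149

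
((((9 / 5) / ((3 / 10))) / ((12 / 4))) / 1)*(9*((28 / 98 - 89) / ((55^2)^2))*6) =-67068 / 64054375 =-0.00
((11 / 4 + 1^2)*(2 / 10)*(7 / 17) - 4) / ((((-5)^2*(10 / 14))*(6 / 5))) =-1757 / 10200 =-0.17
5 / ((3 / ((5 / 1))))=25 / 3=8.33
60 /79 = 0.76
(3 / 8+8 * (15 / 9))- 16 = -55 / 24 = -2.29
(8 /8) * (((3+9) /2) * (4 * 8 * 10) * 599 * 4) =4600320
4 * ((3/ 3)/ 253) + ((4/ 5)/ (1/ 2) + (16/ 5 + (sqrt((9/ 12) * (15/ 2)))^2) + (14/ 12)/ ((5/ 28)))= 103067/ 6072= 16.97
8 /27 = 0.30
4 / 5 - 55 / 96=109 / 480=0.23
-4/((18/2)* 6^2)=-1/81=-0.01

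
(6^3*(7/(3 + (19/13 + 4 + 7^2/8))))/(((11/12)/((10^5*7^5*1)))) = 3171440563200000/16687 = 190054567219.99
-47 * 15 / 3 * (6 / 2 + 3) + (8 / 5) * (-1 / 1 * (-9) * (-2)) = -7194 / 5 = -1438.80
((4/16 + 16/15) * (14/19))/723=553/412110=0.00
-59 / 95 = -0.62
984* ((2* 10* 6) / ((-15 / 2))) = -15744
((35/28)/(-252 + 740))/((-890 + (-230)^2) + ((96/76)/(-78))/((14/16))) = 8645/175534103616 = 0.00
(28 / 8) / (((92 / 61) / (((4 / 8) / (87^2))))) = 427 / 2785392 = 0.00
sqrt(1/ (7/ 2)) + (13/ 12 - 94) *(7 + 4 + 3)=-1300.30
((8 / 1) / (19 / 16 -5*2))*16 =-2048 / 141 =-14.52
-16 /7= -2.29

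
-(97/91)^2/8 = -9409/66248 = -0.14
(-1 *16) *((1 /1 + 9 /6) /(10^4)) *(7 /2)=-7 /500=-0.01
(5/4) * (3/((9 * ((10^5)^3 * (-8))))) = -1/19200000000000000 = -0.00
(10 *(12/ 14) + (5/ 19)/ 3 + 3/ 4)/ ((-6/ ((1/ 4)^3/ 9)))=-15017/ 5515776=-0.00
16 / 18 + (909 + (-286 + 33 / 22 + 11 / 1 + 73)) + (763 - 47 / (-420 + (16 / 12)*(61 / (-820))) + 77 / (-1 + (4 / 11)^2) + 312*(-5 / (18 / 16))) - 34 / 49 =-4093889329 / 1139372010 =-3.59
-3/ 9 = -1/ 3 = -0.33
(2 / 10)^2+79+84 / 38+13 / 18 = 700867 / 8550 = 81.97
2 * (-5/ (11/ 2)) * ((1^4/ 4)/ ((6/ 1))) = -5/ 66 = -0.08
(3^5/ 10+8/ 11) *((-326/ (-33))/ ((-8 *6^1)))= -448739/ 87120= -5.15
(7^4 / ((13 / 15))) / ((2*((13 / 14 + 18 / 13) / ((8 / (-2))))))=-1008420 / 421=-2395.30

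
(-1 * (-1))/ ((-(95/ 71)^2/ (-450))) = 90738/ 361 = 251.35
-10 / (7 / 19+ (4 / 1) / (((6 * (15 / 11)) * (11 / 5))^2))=-26.26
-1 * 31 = -31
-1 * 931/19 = -49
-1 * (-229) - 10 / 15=685 / 3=228.33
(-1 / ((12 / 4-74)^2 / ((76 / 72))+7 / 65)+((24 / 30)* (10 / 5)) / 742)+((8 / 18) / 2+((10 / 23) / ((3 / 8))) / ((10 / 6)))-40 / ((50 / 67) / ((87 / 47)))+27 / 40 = -16626201623156557 / 170311687650216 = -97.62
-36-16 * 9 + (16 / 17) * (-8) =-3188 / 17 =-187.53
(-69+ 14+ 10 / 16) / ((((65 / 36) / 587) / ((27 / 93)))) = -4136589 / 806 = -5132.24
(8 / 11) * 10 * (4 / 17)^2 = 1280 / 3179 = 0.40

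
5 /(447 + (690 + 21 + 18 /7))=35 /8124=0.00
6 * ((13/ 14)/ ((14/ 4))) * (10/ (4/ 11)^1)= 2145/ 49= 43.78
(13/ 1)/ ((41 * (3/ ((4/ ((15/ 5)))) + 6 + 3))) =52/ 1845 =0.03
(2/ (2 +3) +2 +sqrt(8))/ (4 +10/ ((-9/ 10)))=-9*sqrt(2)/ 32- 27/ 80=-0.74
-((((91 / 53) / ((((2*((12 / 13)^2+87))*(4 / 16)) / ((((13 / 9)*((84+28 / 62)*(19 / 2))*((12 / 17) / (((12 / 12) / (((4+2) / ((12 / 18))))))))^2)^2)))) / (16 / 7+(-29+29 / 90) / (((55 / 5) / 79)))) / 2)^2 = -10718454964594388327603025361622723342133809912217600 / 134869478376392593106753046961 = -79472799136075957670150.34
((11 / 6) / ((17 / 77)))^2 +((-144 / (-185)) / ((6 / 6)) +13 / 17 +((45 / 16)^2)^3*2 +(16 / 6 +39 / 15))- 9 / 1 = 1056.65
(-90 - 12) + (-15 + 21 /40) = -116.48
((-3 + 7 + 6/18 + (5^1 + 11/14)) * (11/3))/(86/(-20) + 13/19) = -444125/43281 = -10.26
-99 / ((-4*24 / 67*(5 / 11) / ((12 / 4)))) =456.02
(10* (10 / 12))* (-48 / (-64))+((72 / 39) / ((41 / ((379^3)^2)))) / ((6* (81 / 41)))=47419311333205861 / 4212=11258146090504.72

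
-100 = -100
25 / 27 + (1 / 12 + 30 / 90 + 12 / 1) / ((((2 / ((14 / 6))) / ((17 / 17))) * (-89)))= 14671 / 19224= 0.76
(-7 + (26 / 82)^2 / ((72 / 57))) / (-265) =0.03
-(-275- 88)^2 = -131769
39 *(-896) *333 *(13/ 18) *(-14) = 117656448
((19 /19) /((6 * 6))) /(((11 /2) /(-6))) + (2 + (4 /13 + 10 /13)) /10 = 119 /429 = 0.28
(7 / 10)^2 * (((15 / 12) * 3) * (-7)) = -1029 / 80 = -12.86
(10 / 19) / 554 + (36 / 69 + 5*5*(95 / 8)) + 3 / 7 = 297.83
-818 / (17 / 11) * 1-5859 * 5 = -29824.29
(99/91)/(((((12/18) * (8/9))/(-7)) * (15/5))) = -4.28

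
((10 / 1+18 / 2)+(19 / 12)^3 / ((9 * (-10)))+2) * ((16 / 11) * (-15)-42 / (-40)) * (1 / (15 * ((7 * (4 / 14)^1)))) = -4963549903 / 342144000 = -14.51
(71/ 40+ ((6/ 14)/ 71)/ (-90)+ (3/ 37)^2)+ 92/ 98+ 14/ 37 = 1770978071/ 571530120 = 3.10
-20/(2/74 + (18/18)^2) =-370/19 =-19.47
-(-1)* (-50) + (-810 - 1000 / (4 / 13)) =-4110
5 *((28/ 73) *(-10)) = -1400/ 73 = -19.18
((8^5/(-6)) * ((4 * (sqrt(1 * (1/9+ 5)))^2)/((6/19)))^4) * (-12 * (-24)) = -4894807657816260608/177147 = -27631332496831.79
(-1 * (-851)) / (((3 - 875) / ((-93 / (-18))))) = -26381 / 5232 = -5.04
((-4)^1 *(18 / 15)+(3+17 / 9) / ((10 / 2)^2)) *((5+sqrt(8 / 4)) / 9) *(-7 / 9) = 7252 *sqrt(2) / 18225+7252 / 3645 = 2.55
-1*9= -9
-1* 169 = -169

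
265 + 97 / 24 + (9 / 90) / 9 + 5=98659 / 360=274.05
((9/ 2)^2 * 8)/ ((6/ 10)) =270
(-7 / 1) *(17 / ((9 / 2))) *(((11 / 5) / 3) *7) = -18326 / 135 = -135.75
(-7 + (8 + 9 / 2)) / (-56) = -0.10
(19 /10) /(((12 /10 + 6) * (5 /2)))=19 /180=0.11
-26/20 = -13/10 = -1.30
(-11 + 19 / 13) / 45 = -124 / 585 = -0.21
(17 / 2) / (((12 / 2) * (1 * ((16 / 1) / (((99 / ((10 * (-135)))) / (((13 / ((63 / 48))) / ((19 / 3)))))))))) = -0.00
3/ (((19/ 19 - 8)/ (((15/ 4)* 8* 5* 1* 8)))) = -3600/ 7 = -514.29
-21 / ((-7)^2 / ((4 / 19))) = -0.09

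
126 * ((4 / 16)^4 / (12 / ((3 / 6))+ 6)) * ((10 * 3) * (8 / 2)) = 63 / 32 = 1.97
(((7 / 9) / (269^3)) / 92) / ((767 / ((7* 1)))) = 49 / 12361823563284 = 0.00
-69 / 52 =-1.33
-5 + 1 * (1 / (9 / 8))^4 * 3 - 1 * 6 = -9.13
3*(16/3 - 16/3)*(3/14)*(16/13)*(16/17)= 0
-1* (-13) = 13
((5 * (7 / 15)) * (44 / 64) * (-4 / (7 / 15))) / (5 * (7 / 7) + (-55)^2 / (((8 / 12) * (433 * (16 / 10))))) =-1.19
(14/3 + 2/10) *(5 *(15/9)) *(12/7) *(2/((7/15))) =297.96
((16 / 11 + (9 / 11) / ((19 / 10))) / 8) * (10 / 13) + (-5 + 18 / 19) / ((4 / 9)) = -97129 / 10868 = -8.94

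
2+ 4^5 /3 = 1030 /3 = 343.33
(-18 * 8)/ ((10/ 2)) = -144/ 5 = -28.80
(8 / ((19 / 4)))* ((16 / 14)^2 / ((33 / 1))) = 2048 / 30723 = 0.07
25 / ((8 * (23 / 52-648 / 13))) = -0.06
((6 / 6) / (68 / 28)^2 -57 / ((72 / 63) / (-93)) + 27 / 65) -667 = 596906139 / 150280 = 3971.96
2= 2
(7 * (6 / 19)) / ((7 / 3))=18 / 19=0.95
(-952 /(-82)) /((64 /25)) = 2975 /656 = 4.54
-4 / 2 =-2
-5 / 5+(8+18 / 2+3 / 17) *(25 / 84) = 4.11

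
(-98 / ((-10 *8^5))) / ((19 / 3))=147 / 3112960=0.00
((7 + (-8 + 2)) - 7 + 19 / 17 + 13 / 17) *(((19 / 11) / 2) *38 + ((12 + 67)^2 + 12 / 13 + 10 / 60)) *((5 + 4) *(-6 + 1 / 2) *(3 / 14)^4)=6541403265 / 2425696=2696.71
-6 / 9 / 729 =-2 / 2187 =-0.00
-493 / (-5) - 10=443 / 5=88.60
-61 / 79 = -0.77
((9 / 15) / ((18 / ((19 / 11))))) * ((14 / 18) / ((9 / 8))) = 532 / 13365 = 0.04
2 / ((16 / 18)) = 9 / 4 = 2.25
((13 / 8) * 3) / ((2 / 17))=663 / 16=41.44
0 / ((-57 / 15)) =0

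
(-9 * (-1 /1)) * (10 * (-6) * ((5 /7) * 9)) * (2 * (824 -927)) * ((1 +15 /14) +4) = 212746500 /49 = 4341765.31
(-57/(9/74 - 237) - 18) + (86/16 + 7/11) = -6040637/514184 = -11.75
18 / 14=9 / 7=1.29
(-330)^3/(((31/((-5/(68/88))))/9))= 35577630000/527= 67509734.35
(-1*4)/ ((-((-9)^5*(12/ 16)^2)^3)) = -16384/ 150094635296999121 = -0.00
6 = 6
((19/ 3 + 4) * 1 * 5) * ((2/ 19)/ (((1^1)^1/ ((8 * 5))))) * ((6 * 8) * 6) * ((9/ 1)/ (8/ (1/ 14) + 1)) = 10713600/ 2147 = 4990.03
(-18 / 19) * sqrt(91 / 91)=-18 / 19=-0.95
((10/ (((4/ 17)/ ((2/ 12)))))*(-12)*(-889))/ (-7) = -10795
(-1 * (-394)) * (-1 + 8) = 2758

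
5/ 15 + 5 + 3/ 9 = 17/ 3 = 5.67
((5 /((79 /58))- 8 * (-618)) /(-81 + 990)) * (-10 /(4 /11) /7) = -1535545 /71811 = -21.38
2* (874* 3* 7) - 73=36635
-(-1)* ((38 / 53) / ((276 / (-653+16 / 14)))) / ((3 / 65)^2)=-13566475 / 17066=-794.94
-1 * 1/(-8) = 1/8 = 0.12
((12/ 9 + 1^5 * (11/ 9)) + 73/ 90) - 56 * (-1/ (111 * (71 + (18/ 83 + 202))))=84790429/ 25171470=3.37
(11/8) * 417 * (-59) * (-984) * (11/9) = 40685161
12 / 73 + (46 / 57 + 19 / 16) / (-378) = 4004045 / 25165728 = 0.16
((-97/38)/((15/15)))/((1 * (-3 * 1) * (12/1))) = 97/1368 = 0.07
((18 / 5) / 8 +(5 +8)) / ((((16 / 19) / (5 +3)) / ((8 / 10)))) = 5111 / 50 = 102.22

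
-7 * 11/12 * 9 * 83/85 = -19173/340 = -56.39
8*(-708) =-5664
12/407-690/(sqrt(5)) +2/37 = 34/407-138 * sqrt(5) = -308.49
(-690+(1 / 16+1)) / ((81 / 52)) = -143299 / 324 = -442.28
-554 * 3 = -1662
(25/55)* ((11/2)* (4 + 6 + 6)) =40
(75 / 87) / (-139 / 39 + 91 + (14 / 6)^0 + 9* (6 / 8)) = 3900 / 430621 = 0.01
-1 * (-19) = 19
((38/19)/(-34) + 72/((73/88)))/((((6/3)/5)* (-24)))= -538195/59568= -9.03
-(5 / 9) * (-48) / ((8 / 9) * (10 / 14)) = 42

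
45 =45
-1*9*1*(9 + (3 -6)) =-54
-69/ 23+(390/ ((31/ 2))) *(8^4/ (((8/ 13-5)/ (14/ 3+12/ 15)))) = -227054773/ 1767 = -128497.32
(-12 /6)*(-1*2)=4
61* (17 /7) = 1037 /7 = 148.14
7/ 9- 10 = -83/ 9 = -9.22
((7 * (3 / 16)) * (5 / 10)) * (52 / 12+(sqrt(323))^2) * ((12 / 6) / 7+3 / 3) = 4419 / 16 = 276.19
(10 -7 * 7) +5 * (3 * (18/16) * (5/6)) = -399/16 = -24.94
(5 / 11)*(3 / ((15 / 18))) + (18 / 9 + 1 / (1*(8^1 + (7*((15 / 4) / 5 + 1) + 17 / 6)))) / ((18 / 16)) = 94682 / 27423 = 3.45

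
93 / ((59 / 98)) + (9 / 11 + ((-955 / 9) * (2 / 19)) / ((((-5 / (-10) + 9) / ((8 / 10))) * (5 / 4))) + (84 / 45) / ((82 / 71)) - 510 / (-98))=3417762725918 / 21180897045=161.36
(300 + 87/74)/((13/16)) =178296/481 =370.68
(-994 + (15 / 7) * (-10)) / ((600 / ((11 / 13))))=-19547 / 13650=-1.43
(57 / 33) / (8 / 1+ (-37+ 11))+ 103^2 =2100563 / 198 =10608.90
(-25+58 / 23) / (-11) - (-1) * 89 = 2094 / 23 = 91.04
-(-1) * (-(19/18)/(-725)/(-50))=-19/652500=-0.00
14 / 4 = 7 / 2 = 3.50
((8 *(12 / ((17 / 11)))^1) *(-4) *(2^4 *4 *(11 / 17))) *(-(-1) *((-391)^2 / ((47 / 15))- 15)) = -6817227816960 / 13583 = -501894118.90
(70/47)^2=4900/2209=2.22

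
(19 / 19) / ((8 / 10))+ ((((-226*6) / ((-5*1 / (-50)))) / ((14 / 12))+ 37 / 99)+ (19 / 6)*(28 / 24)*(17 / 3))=-24117020 / 2079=-11600.30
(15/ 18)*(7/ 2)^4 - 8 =11237/ 96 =117.05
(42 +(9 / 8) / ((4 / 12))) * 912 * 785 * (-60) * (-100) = 194909220000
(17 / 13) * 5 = 85 / 13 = 6.54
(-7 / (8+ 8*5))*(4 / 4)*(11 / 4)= -0.40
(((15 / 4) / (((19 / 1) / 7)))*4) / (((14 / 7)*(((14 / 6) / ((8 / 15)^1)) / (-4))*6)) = -8 / 19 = -0.42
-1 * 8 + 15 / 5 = -5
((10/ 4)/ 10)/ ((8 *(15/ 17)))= 0.04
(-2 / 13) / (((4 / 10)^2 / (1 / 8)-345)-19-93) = 50 / 148109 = 0.00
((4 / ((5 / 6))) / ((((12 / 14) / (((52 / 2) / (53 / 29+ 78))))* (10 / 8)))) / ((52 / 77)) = 125048 / 57875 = 2.16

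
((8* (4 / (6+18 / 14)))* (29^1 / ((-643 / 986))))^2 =141954125824 / 3721041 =38149.04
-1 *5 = -5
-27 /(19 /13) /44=-351 /836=-0.42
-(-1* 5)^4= -625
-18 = -18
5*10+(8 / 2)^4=306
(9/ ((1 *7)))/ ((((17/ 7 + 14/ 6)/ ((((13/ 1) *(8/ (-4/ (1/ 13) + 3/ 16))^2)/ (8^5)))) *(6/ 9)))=1053/ 274896400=0.00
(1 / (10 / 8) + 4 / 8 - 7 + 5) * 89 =-623 / 10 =-62.30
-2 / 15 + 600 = 8998 / 15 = 599.87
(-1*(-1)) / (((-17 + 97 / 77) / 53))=-4081 / 1212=-3.37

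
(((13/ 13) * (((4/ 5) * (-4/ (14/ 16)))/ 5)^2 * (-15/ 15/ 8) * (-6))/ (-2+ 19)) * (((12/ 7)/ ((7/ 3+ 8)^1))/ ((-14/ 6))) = -1327104/ 790829375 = -0.00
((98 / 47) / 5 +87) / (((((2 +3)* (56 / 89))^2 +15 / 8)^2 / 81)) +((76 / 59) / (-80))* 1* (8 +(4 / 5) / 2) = 786356720360507571 / 15432809283639250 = 50.95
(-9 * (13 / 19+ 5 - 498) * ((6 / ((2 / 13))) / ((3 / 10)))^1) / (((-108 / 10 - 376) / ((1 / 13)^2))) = -2104650 / 238849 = -8.81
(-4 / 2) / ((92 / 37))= -37 / 46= -0.80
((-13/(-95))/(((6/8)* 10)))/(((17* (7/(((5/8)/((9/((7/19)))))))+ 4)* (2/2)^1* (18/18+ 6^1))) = 13/23217810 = 0.00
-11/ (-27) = 11/ 27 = 0.41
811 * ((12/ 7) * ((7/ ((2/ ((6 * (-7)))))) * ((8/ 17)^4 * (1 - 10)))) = 7533969408/ 83521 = 90204.49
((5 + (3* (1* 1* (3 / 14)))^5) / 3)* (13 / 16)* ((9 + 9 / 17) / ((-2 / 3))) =-170224821 / 8605184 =-19.78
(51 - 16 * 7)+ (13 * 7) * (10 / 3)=727 / 3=242.33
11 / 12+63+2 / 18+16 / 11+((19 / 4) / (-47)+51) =541522 / 4653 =116.38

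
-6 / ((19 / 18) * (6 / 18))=-324 / 19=-17.05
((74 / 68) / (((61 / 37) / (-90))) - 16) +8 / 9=-695477 / 9333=-74.52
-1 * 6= -6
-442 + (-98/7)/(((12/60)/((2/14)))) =-452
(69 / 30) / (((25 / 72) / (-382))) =-316296 / 125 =-2530.37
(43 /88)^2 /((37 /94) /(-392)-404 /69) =-0.04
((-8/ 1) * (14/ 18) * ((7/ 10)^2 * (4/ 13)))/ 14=-196/ 2925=-0.07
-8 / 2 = -4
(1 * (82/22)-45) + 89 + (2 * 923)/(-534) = 130022/2937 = 44.27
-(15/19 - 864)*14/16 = 114807/152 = 755.31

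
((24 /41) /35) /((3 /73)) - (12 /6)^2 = -5156 /1435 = -3.59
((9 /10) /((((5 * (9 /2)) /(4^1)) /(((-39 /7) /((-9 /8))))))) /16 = 26 /525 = 0.05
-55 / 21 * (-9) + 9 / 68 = 11283 / 476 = 23.70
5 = 5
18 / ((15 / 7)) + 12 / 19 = 858 / 95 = 9.03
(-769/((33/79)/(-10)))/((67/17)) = 10327670/2211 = 4671.04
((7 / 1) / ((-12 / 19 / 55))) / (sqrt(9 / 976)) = -7315 * sqrt(61) / 9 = -6348.00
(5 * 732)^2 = 13395600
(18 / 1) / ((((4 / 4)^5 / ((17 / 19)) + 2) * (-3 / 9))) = -918 / 53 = -17.32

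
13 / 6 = 2.17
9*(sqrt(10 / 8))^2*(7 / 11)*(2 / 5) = 63 / 22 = 2.86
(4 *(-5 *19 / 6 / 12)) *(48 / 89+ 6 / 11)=-5605 / 979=-5.73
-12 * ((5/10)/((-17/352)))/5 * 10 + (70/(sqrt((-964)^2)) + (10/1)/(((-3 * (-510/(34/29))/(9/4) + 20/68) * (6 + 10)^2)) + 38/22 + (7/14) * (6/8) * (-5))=2827089137387/11381400448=248.40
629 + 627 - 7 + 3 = 1252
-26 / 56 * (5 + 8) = -169 / 28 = -6.04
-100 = -100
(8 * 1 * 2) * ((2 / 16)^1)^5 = 1 / 2048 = 0.00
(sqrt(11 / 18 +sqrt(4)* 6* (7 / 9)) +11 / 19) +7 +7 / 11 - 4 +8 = sqrt(358) / 6 +2553 / 209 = 15.37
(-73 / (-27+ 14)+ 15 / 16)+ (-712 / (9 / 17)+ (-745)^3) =-774062571365 / 1872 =-413494963.34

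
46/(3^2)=5.11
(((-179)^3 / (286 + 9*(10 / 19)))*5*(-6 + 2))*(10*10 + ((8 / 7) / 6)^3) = 504627128411620 / 12789441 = 39456542.97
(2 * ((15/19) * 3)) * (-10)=-900/19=-47.37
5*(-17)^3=-24565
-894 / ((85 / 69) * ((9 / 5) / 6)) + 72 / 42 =-287664 / 119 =-2417.34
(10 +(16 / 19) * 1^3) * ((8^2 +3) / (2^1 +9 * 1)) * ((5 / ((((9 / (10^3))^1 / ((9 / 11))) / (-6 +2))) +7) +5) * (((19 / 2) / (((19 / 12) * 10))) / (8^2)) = -102831801 / 91960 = -1118.22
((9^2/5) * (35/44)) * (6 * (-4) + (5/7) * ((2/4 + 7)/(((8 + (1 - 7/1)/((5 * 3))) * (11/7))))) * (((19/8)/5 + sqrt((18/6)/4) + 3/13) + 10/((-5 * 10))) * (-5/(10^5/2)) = 2936043369/191276800000 + 11163663 * sqrt(3)/735680000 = 0.04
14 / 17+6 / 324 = 773 / 918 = 0.84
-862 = -862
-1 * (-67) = 67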